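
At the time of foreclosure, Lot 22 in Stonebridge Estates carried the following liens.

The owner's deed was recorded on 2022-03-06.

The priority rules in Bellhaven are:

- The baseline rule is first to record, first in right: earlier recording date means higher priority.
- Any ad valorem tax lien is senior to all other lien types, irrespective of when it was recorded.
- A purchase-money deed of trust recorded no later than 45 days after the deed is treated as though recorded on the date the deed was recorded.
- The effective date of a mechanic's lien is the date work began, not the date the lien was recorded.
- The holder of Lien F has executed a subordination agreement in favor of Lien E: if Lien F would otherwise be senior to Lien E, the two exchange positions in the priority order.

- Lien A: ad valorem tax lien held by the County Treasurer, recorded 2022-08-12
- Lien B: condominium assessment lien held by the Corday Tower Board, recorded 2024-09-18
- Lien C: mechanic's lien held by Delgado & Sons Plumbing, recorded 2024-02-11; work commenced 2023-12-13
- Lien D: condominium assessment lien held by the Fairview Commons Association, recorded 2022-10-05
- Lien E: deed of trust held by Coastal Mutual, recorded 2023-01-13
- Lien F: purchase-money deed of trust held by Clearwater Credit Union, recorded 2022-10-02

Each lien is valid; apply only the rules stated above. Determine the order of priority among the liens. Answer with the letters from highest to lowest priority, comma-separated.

First, effective dates: C relates back to 2023-12-13 (work commenced); F missed the 45-day window (210 days after the deed), so its recording date stands.
A, as an ad valorem tax lien, has superpriority and ranks first.
Ordering the rest by effective date: F (2022-10-02), D (2022-10-05), E (2023-01-13), C (2023-12-13), B (2024-09-18).
F is senior to E before the subordination, so the two trade places.

A, E, D, F, C, B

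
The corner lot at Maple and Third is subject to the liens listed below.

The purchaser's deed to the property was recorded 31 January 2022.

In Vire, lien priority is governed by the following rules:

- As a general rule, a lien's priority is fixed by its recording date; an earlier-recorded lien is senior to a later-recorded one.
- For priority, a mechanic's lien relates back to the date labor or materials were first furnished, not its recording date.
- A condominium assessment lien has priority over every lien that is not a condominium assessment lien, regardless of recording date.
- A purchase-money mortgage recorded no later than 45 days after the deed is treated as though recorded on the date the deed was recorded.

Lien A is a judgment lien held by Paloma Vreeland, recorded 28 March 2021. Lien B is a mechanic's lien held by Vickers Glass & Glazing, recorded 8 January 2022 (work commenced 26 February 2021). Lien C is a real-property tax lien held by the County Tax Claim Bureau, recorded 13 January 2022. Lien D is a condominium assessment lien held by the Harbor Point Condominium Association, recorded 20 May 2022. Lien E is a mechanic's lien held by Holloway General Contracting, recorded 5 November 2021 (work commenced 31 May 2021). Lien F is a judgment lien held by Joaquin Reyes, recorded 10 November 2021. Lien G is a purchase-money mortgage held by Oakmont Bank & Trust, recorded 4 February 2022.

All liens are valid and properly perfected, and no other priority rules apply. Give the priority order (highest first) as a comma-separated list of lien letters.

D, B, A, E, F, C, G

Effective dates after the stated exceptions: B's effective date is 26 February 2021, when work began; E's effective date is 31 May 2021, when work began; G's effective date is the deed date, 31 January 2022.
D, as a condominium assessment lien, has superpriority and ranks first.
Ordering the rest by effective date: B (26 February 2021), A (28 March 2021), E (31 May 2021), F (10 November 2021), C (13 January 2022), G (31 January 2022).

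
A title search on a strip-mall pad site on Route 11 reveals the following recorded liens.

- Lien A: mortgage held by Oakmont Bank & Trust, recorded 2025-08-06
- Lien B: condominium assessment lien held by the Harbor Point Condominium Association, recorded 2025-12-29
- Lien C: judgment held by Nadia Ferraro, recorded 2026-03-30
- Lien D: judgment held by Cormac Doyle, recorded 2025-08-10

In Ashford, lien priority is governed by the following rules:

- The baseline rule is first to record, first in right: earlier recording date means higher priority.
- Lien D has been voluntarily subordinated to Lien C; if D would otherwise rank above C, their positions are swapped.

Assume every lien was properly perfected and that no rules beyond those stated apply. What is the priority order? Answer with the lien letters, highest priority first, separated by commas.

A, C, B, D

By effective date: A (2025-08-06), D (2025-08-10), B (2025-12-29), C (2026-03-30).
D would otherwise be senior to C, so under the subordination agreement D and C exchange positions.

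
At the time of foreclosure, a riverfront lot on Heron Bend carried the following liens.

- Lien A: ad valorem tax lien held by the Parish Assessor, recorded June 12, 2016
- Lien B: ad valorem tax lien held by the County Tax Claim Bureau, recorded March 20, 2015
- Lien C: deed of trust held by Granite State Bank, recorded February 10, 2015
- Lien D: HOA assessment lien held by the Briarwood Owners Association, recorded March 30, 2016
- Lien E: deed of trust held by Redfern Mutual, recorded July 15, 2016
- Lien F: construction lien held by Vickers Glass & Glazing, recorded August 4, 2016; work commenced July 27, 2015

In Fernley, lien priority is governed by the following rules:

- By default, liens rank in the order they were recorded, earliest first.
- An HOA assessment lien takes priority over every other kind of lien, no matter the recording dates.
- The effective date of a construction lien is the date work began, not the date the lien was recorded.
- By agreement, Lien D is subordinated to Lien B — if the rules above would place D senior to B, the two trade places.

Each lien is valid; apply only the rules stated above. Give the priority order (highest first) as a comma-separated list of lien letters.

B, C, D, F, A, E

First, effective dates: F is treated as recorded July 27, 2015, the work-commencement date.
D, as an HOA assessment lien, has superpriority and ranks first.
Among the remaining liens, by effective date: C (February 10, 2015), B (March 20, 2015), F (July 27, 2015), A (June 12, 2016), E (July 15, 2016).
The subordination applies — D was senior to B — so D and B swap.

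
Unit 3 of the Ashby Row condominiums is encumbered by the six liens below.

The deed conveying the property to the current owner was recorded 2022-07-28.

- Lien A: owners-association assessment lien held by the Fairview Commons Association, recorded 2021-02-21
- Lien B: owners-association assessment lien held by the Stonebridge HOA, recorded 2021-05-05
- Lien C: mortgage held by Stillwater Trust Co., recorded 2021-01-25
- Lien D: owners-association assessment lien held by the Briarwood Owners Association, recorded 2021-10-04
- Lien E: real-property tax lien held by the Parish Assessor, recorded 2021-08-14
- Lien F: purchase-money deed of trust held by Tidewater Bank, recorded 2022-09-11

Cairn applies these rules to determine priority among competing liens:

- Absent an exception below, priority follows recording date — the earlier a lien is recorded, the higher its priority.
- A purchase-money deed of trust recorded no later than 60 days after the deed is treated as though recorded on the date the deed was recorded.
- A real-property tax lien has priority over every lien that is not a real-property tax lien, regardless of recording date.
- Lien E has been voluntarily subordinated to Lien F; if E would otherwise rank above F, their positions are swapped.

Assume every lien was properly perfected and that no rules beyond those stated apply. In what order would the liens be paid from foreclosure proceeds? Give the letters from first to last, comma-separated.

F, C, A, B, D, E

First, effective dates: F's effective date is the deed date, 2022-07-28.
E is a real-property tax lien, so it outranks all other liens regardless of date.
Remaining liens by effective date: C (2021-01-25), A (2021-02-21), B (2021-05-05), D (2021-10-04), F (2022-07-28).
Because E would otherwise rank above F, the subordination swaps them.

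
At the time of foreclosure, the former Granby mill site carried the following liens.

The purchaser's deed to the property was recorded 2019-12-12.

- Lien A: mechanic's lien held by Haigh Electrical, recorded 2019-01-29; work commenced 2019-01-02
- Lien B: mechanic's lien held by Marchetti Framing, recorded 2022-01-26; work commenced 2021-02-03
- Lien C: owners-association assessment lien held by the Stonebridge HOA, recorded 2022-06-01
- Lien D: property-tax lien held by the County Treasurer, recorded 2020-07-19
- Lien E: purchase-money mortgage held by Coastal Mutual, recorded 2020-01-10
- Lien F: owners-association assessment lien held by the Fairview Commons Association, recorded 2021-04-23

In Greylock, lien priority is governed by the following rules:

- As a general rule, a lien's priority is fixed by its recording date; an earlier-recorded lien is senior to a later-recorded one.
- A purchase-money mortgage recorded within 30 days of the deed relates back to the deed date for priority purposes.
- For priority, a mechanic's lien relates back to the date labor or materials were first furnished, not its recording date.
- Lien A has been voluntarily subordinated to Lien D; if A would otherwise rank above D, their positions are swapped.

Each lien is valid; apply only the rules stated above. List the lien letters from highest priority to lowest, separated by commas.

D, E, A, B, F, C

Effective dates after the stated exceptions: A is treated as recorded 2019-01-02, the work-commencement date; B's effective date is 2021-02-03, when work began; E relates back to the deed date 2019-12-12.
Ordering by effective date: A (2019-01-02), E (2019-12-12), D (2020-07-19), B (2021-02-03), F (2021-04-23), C (2022-06-01).
A would otherwise be senior to D, so under the subordination agreement A and D exchange positions.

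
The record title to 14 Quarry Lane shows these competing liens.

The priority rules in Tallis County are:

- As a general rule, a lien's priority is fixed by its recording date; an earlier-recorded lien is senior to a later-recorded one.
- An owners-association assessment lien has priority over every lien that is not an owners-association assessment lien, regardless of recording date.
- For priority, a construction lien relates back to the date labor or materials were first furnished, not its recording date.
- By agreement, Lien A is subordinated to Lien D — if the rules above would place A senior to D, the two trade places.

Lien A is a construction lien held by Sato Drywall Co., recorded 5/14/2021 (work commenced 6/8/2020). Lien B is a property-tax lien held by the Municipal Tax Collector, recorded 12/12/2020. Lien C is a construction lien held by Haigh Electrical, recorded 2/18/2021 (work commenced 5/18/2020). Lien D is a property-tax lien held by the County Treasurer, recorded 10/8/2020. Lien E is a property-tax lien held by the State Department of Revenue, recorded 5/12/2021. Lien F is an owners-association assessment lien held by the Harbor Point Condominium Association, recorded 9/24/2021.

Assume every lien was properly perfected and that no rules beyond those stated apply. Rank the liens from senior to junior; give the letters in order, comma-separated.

F, C, D, A, B, E

First, effective dates: A is treated as recorded 6/8/2020, the work-commencement date; C's effective date is 5/18/2020, when work began.
F is an owners-association assessment lien, so it outranks all other liens regardless of date.
Remaining liens by effective date: C (5/18/2020), A (6/8/2020), D (10/8/2020), B (12/12/2020), E (5/12/2021).
A would otherwise be senior to D, so under the subordination agreement A and D exchange positions.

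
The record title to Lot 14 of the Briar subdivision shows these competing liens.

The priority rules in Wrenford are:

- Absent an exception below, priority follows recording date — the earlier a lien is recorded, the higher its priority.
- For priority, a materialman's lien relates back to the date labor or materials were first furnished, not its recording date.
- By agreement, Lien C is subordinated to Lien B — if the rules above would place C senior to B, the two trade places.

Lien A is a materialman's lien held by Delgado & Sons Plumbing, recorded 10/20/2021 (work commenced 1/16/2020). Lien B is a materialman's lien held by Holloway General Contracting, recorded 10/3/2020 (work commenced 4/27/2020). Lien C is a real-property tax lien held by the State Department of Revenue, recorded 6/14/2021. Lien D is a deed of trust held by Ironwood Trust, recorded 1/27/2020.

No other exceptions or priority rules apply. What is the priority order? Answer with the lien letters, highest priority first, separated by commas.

Effective dates after the stated exceptions: A's effective date is 1/16/2020, when work began; B relates back to 4/27/2020 (work commenced).
By effective date: A (1/16/2020), D (1/27/2020), B (4/27/2020), C (6/14/2021).
C already ranks below B; the subordination has no effect.

A, D, B, C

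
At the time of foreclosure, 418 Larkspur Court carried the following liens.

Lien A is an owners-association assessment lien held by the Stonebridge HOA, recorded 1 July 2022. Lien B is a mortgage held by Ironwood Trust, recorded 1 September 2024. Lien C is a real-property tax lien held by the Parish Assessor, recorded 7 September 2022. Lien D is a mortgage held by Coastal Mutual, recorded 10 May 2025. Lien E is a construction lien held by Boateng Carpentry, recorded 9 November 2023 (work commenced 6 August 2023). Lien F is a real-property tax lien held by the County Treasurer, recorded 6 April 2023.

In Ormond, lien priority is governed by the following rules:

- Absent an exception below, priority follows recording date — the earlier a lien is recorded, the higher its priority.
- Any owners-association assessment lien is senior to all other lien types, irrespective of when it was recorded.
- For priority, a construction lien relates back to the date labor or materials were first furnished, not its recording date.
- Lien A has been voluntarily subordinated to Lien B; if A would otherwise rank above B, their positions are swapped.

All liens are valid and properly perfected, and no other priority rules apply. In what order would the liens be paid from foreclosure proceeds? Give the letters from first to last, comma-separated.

B, C, F, E, A, D

First, effective dates: E's effective date is 6 August 2023, when work began.
A is an owners-association assessment lien, so it outranks all other liens regardless of date.
The other liens, earliest effective date first: C (7 September 2022), F (6 April 2023), E (6 August 2023), B (1 September 2024), D (10 May 2025).
A would otherwise be senior to B, so under the subordination agreement A and B exchange positions.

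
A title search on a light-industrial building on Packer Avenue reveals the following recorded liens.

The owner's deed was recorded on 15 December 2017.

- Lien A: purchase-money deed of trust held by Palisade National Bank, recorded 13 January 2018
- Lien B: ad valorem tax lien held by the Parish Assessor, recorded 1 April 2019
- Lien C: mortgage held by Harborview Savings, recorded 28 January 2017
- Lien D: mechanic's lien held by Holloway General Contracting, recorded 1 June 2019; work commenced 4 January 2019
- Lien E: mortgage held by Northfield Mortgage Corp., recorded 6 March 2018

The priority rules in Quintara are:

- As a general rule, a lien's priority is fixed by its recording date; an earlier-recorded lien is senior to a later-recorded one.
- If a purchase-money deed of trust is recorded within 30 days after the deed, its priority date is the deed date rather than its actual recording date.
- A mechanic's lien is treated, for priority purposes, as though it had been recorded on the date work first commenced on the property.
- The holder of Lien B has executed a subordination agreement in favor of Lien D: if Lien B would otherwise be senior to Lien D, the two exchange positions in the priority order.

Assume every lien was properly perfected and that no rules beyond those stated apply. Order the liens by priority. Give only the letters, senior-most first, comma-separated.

C, A, E, D, B

First, effective dates: A was recorded within the 30-day window, so its effective date is the deed date 15 December 2017; D's effective date is 4 January 2019, when work began.
By effective date, earliest first: C (28 January 2017), A (15 December 2017), E (6 March 2018), D (4 January 2019), B (1 April 2019).
Since B is not senior to D, the subordination leaves the order unchanged.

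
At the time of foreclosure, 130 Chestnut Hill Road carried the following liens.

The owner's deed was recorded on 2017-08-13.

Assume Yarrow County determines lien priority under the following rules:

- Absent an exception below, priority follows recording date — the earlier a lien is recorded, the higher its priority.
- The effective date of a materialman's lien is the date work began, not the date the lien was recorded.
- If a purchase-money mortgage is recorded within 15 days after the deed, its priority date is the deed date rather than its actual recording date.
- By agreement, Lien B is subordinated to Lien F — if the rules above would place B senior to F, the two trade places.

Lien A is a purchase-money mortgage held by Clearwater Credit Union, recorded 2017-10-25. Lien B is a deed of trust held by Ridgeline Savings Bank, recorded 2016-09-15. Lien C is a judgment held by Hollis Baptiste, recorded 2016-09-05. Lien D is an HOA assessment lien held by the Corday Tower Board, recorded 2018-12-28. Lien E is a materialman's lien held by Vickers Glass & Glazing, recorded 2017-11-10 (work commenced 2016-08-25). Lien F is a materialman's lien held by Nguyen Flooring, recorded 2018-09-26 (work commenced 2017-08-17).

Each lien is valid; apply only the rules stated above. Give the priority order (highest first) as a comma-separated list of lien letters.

E, C, F, B, A, D

Effective dates after the stated exceptions: A was recorded 73 days after the deed, outside the 15-day window, so it keeps its recording date; E relates back to 2016-08-25 (work commenced); F relates back to 2017-08-17 (work commenced).
Sorted by effective date: E (2016-08-25), C (2016-09-05), B (2016-09-15), F (2017-08-17), A (2017-10-25), D (2018-12-28).
B is senior to F before the subordination, so the two trade places.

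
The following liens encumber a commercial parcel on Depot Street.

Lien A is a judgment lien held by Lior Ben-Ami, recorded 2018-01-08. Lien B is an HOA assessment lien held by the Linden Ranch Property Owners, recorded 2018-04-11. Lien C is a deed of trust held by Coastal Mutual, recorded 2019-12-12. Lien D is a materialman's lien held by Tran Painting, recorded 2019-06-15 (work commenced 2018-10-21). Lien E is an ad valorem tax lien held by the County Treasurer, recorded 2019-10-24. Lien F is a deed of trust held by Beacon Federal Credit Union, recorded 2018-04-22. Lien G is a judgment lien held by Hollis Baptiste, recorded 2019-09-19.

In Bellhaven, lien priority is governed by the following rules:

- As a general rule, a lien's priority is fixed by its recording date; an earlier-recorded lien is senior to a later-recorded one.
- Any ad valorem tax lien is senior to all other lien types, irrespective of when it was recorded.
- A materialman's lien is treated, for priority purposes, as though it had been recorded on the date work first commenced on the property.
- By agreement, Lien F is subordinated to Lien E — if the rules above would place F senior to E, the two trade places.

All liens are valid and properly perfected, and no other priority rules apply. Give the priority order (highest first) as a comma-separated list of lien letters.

First, effective dates: D's effective date is 2018-10-21, when work began.
E is an ad valorem tax lien, so it outranks all other liens regardless of date.
Ordering the rest by effective date: A (2018-01-08), B (2018-04-11), F (2018-04-22), D (2018-10-21), G (2019-09-19), C (2019-12-12).
F already ranks below E; the subordination has no effect.

E, A, B, F, D, G, C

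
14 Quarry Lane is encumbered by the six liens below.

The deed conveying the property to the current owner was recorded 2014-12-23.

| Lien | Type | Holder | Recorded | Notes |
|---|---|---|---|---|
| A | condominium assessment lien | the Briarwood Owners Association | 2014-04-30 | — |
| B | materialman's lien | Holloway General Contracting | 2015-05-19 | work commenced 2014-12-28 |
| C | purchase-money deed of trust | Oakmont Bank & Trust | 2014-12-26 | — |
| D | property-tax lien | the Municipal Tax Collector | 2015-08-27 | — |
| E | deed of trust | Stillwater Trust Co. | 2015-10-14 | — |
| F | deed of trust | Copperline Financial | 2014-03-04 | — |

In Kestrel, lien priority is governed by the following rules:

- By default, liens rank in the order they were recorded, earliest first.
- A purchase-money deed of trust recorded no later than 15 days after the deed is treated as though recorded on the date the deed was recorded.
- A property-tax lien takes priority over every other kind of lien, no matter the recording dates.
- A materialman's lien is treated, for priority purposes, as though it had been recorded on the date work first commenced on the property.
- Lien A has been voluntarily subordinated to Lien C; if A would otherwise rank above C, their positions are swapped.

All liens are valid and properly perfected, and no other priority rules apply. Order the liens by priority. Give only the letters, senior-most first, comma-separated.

Effective dates: B's effective date is 2014-12-28, when work began; C's effective date is the deed date, 2014-12-23.
D is a property-tax lien, so it outranks all other liens regardless of date.
Ordering the rest by effective date: F (2014-03-04), A (2014-04-30), C (2014-12-23), B (2014-12-28), E (2015-10-14).
Because A would otherwise rank above C, the subordination swaps them.

D, F, C, A, B, E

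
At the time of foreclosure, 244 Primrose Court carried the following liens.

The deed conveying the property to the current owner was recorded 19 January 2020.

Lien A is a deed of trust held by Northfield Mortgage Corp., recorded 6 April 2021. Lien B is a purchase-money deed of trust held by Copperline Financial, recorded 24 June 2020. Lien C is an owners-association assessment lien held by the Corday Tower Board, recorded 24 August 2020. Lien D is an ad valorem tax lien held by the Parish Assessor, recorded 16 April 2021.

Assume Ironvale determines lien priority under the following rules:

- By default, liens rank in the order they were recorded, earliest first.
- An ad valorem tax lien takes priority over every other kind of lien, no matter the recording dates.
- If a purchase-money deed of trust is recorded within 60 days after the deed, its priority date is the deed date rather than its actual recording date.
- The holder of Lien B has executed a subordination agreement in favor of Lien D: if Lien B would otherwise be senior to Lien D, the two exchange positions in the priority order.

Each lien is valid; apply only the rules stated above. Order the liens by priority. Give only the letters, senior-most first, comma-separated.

First, effective dates: B was recorded 157 days after the deed, outside the 60-day window, so it keeps its recording date.
D is an ad valorem tax lien, so it outranks all other liens regardless of date.
Remaining liens by effective date: B (24 June 2020), C (24 August 2020), A (6 April 2021).
B already ranks below D; the subordination has no effect.

D, B, C, A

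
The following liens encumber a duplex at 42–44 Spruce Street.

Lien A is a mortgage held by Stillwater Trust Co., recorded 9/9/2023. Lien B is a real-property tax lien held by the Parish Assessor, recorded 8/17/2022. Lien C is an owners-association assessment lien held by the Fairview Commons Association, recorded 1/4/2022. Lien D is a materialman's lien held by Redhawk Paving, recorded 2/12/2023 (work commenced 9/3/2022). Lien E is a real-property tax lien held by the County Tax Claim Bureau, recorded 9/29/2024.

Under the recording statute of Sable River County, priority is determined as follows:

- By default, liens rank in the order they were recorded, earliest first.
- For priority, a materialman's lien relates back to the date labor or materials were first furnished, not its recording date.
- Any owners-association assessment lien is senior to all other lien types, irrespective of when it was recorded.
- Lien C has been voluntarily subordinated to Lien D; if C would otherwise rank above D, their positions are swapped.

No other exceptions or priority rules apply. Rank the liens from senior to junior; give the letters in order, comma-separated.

Adjusting effective dates: D relates back to 9/3/2022 (work commenced).
C, as an owners-association assessment lien, has superpriority and ranks first.
The other liens, earliest effective date first: B (8/17/2022), D (9/3/2022), A (9/9/2023), E (9/29/2024).
Because C would otherwise rank above D, the subordination swaps them.

D, B, C, A, E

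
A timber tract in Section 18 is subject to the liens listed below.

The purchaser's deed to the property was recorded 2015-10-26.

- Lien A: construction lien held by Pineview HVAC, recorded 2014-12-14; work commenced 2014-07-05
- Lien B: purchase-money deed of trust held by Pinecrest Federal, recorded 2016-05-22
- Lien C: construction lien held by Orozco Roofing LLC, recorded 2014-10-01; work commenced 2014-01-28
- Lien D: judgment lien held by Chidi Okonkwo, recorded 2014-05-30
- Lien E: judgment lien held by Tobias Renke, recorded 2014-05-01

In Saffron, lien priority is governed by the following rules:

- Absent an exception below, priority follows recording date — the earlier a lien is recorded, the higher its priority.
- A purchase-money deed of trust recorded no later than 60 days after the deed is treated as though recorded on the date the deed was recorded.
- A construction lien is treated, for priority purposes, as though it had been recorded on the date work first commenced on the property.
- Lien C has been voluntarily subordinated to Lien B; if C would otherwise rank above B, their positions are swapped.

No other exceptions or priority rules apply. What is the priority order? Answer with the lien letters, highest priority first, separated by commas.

Adjusting effective dates: A's effective date is 2014-07-05, when work began; B missed the 60-day window (209 days after the deed), so its recording date stands; C relates back to 2014-01-28 (work commenced).
Sorted by effective date: C (2014-01-28), E (2014-05-01), D (2014-05-30), A (2014-07-05), B (2016-05-22).
Because C would otherwise rank above B, the subordination swaps them.

B, E, D, A, C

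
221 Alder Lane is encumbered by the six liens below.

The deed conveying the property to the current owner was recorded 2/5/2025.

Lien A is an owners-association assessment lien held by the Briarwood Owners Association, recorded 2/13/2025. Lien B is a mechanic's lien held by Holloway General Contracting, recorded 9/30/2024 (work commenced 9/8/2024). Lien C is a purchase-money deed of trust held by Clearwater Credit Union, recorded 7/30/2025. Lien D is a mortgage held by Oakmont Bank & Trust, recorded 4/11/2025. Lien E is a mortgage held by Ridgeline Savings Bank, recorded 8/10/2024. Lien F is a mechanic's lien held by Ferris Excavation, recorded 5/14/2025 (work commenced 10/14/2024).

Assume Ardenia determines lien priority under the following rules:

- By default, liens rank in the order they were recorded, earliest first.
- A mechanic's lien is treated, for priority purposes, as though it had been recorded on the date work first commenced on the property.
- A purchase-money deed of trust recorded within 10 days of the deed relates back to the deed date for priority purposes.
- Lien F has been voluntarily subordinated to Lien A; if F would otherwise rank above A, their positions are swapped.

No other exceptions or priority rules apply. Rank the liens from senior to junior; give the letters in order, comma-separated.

Adjusting effective dates: B is treated as recorded 9/8/2024, the work-commencement date; C missed the 10-day window (175 days after the deed), so its recording date stands; F's effective date is 10/14/2024, when work began.
By effective date: E (8/10/2024), B (9/8/2024), F (10/14/2024), A (2/13/2025), D (4/11/2025), C (7/30/2025).
F is senior to A before the subordination, so the two trade places.

E, B, A, F, D, C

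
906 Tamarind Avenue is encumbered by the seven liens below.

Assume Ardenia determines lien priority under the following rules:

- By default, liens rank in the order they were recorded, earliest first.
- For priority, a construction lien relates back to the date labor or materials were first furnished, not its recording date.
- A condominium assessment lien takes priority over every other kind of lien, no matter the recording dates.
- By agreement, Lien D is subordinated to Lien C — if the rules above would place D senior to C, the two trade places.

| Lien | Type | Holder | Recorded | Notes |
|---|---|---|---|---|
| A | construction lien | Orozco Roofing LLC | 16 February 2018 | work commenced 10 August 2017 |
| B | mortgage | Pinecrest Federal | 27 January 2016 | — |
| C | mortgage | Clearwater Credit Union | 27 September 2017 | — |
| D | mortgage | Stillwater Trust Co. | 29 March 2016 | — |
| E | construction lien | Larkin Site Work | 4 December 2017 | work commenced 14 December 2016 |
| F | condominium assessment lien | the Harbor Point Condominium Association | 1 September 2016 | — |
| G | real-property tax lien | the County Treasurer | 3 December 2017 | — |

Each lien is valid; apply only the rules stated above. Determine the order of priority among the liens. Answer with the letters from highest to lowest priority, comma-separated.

F, B, C, E, A, D, G

First, effective dates: A's effective date is 10 August 2017, when work began; E's effective date is 14 December 2016, when work began.
As a condominium assessment lien, F is senior to every other lien.
The other liens, earliest effective date first: B (27 January 2016), D (29 March 2016), E (14 December 2016), A (10 August 2017), C (27 September 2017), G (3 December 2017).
D is senior to C before the subordination, so the two trade places.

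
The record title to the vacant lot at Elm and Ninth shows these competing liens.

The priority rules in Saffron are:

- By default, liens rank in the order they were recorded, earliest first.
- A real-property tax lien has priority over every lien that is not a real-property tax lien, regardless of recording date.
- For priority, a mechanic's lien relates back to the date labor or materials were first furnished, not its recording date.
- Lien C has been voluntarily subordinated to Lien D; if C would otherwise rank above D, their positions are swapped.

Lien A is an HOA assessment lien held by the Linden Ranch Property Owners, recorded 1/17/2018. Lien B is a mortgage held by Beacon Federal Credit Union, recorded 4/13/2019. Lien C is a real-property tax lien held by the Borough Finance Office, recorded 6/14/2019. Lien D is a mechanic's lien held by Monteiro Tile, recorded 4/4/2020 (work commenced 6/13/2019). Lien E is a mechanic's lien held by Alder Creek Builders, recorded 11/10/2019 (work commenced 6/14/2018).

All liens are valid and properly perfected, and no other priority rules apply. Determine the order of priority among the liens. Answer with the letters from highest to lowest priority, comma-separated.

Effective dates after the stated exceptions: D's effective date is 6/13/2019, when work began; E relates back to 6/14/2018 (work commenced).
C is a real-property tax lien and takes priority over every other lien.
Remaining liens by effective date: A (1/17/2018), E (6/14/2018), B (4/13/2019), D (6/13/2019).
C would otherwise be senior to D, so under the subordination agreement C and D exchange positions.

D, A, E, B, C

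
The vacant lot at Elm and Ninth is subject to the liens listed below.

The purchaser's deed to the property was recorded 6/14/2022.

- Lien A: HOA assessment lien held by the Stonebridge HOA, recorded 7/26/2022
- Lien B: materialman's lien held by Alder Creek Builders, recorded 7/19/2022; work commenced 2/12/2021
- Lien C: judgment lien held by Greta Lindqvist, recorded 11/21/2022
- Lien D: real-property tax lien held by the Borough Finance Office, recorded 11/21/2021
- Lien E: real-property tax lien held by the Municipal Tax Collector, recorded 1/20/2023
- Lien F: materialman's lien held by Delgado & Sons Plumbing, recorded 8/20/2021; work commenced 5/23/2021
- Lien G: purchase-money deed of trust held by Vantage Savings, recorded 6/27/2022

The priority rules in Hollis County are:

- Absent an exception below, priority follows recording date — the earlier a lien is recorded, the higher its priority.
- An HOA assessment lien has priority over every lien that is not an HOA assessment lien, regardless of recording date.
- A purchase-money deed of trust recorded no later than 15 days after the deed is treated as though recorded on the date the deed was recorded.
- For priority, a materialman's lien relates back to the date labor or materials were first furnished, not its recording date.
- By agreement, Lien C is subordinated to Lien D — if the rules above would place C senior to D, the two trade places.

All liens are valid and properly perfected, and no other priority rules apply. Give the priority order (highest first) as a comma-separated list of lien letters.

Effective dates: B relates back to 2/12/2021 (work commenced); F relates back to 5/23/2021 (work commenced); G was recorded within the 15-day window, so its effective date is the deed date 6/14/2022.
A, as an HOA assessment lien, has superpriority and ranks first.
Remaining liens by effective date: B (2/12/2021), F (5/23/2021), D (11/21/2021), G (6/14/2022), C (11/21/2022), E (1/20/2023).
C already ranks below D; the subordination has no effect.

A, B, F, D, G, C, E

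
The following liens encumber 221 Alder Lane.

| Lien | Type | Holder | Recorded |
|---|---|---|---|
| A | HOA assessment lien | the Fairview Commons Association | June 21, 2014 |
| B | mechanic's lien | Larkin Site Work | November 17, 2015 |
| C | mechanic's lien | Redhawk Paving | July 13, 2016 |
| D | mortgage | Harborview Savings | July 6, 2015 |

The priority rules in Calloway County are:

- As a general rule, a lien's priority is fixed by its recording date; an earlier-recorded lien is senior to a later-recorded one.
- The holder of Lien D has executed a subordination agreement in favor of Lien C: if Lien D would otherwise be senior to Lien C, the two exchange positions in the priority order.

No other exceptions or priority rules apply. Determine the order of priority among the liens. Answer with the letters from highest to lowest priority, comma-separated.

A, C, B, D

Ordering by effective date: A (June 21, 2014), D (July 6, 2015), B (November 17, 2015), C (July 13, 2016).
D would otherwise be senior to C, so under the subordination agreement D and C exchange positions.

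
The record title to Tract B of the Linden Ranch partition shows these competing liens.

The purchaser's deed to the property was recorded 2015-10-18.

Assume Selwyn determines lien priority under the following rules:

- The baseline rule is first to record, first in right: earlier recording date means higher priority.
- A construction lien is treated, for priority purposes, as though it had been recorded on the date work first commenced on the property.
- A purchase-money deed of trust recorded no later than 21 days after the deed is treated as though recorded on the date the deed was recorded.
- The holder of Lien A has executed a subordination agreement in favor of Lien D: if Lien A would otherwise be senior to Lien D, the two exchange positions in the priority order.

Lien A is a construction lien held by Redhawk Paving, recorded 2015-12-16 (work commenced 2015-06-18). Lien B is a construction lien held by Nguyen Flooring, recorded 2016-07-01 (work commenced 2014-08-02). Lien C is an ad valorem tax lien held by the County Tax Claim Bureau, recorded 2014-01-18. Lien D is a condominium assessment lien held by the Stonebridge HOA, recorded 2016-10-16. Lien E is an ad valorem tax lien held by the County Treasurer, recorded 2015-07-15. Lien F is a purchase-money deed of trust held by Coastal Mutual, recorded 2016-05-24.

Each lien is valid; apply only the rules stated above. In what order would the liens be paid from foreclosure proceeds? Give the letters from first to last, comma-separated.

C, B, D, E, F, A

Effective dates: A relates back to 2015-06-18 (work commenced); B's effective date is 2014-08-02, when work began; F missed the 21-day window (219 days after the deed), so its recording date stands.
Ordering by effective date: C (2014-01-18), B (2014-08-02), A (2015-06-18), E (2015-07-15), F (2016-05-24), D (2016-10-16).
The subordination applies — A was senior to D — so A and D swap.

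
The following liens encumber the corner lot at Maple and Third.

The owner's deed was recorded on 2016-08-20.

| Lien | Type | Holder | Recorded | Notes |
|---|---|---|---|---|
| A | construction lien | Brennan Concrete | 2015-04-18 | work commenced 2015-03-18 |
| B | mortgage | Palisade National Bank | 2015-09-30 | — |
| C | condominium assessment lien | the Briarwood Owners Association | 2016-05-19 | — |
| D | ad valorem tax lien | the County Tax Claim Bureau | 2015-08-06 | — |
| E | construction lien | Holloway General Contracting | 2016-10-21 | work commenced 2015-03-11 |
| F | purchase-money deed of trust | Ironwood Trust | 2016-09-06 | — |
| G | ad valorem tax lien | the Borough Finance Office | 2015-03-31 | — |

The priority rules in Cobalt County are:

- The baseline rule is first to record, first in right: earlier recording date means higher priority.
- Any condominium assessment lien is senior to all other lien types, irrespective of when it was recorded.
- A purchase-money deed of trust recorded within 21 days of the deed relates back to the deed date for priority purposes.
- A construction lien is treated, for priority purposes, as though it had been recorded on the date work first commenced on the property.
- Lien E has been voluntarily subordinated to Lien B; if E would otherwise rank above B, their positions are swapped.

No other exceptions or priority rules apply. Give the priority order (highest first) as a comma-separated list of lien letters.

Effective dates: A relates back to 2015-03-18 (work commenced); E relates back to 2015-03-11 (work commenced); F relates back to the deed date 2016-08-20.
C, as a condominium assessment lien, has superpriority and ranks first.
Ordering the rest by effective date: E (2015-03-11), A (2015-03-18), G (2015-03-31), D (2015-08-06), B (2015-09-30), F (2016-08-20).
E would otherwise be senior to B, so under the subordination agreement E and B exchange positions.

C, B, A, G, D, E, F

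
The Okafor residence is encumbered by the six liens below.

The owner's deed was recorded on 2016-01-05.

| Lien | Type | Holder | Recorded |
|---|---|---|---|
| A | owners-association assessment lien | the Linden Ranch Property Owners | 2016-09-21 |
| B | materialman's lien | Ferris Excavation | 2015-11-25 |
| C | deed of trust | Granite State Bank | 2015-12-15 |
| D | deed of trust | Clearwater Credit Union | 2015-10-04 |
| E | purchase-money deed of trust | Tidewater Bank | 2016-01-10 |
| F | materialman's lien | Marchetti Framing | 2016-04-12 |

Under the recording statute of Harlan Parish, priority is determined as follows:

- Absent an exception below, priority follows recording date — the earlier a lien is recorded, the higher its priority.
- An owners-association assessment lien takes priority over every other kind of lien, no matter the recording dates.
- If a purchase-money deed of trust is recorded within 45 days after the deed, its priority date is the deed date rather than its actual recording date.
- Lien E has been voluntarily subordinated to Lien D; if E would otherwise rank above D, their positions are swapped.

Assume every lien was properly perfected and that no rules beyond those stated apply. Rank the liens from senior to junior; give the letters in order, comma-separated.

A, D, B, C, E, F

Effective dates: E's effective date is the deed date, 2016-01-05.
A, as an owners-association assessment lien, has superpriority and ranks first.
The other liens, earliest effective date first: D (2015-10-04), B (2015-11-25), C (2015-12-15), E (2016-01-05), F (2016-04-12).
E is already junior to D, so the subordination agreement changes nothing.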